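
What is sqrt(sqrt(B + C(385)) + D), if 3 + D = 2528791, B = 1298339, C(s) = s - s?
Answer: sqrt(2528788 + sqrt(1298339)) ≈ 1590.6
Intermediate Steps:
C(s) = 0
D = 2528788 (D = -3 + 2528791 = 2528788)
sqrt(sqrt(B + C(385)) + D) = sqrt(sqrt(1298339 + 0) + 2528788) = sqrt(sqrt(1298339) + 2528788) = sqrt(2528788 + sqrt(1298339))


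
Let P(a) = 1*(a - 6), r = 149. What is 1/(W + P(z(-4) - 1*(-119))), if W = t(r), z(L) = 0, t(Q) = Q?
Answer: 1/262 ≈ 0.0038168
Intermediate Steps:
P(a) = -6 + a (P(a) = 1*(-6 + a) = -6 + a)
W = 149
1/(W + P(z(-4) - 1*(-119))) = 1/(149 + (-6 + (0 - 1*(-119)))) = 1/(149 + (-6 + (0 + 119))) = 1/(149 + (-6 + 119)) = 1/(149 + 113) = 1/262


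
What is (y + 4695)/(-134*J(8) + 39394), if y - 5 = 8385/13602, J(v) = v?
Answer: 21312595/173751948 ≈ 0.12266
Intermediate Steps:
y = 25465/4534 (y = 5 + 8385/13602 = 5 + 8385*(1/13602) = 5 + 2795/4534 = 25465/4534 ≈ 5.6165)
(y + 4695)/(-134*J(8) + 39394) = (25465/4534 + 4695)/(-134*8 + 39394) = 21312595/(4534*(-1072 + 39394)) = (21312595/4534)/38322 = (21312595/4534)*(1/38322) = 21312595/173751948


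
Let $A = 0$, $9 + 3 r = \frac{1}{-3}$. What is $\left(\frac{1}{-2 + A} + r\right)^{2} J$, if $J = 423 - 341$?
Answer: $\frac{173225}{162} \approx 1069.3$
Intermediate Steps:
$J = 82$ ($J = 423 - 341 = 82$)
$r = - \frac{28}{9}$ ($r = -3 + \frac{1}{3 \left(-3\right)} = -3 + \frac{1}{3} \left(- \frac{1}{3}\right) = -3 - \frac{1}{9} = - \frac{28}{9} \approx -3.1111$)
$\left(\frac{1}{-2 + A} + r\right)^{2} J = \left(\frac{1}{-2 + 0} - \frac{28}{9}\right)^{2} \cdot 82 = \left(\frac{1}{-2} - \frac{28}{9}\right)^{2} \cdot 82 = \left(- \frac{1}{2} - \frac{28}{9}\right)^{2} \cdot 82 = \left(- \frac{65}{18}\right)^{2} \cdot 82 = \frac{4225}{324} \cdot 82 = \frac{173225}{162}$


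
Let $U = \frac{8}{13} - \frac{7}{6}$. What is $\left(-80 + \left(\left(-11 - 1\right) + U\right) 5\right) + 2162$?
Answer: $\frac{157501}{78} \approx 2019.2$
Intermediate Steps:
$U = - \frac{43}{78}$ ($U = 8 \cdot \frac{1}{13} - \frac{7}{6} = \frac{8}{13} - \frac{7}{6} = - \frac{43}{78} \approx -0.55128$)
$\left(-80 + \left(\left(-11 - 1\right) + U\right) 5\right) + 2162 = \left(-80 + \left(\left(-11 - 1\right) - \frac{43}{78}\right) 5\right) + 2162 = \left(-80 + \left(-12 - \frac{43}{78}\right) 5\right) + 2162 = \left(-80 - \frac{4895}{78}\right) + 2162 = - \frac{11135}{78} + 2162 = \frac{157501}{78}$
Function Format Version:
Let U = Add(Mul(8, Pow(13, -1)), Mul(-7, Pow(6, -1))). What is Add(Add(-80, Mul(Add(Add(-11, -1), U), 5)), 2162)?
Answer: Rational(157501, 78) ≈ 2019.2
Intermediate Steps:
U = Rational(-43, 78) (U = Add(Mul(8, Rational(1, 13)), Mul(-7, Rational(1, 6))) = Add(Rational(8, 13), Rational(-7, 6)) = Rational(-43, 78) ≈ -0.55128)
Add(Add(-80, Mul(Add(Add(-11, -1), U), 5)), 2162) = Add(Add(-80, Mul(Add(Add(-11, -1), Rational(-43, 78)), 5)), 2162) = Add(Add(-80, Mul(Add(-12, Rational(-43, 78)), 5)), 2162) = Add(Add(-80, Mul(Rational(-979, 78), 5)), 2162) = Add(Add(-80, Rational(-4895, 78)), 2162) = Add(Rational(-11135, 78), 2162) = Rational(157501, 78)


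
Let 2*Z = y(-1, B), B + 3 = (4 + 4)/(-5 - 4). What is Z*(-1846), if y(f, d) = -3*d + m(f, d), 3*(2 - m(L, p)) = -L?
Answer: -36920/3 ≈ -12307.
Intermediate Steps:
m(L, p) = 2 + L/3 (m(L, p) = 2 - (-1)*L/3 = 2 + L/3)
B = -35/9 (B = -3 + (4 + 4)/(-5 - 4) = -3 + 8/(-9) = -3 + 8*(-⅑) = -3 - 8/9 = -35/9 ≈ -3.8889)
y(f, d) = 2 - 3*d + f/3 (y(f, d) = -3*d + (2 + f/3) = 2 - 3*d + f/3)
Z = 20/3 (Z = (2 - 3*(-35/9) + (⅓)*(-1))/2 = (2 + 35/3 - ⅓)/2 = (½)*(40/3) = 20/3 ≈ 6.6667)
Z*(-1846) = (20/3)*(-1846) = -36920/3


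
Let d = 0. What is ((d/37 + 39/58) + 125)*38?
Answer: 138491/29 ≈ 4775.6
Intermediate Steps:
((d/37 + 39/58) + 125)*38 = ((0/37 + 39/58) + 125)*38 = ((0*(1/37) + 39*(1/58)) + 125)*38 = ((0 + 39/58) + 125)*38 = (39/58 + 125)*38 = (7289/58)*38 = 138491/29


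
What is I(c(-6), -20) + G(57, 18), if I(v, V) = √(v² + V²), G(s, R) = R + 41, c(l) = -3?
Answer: 59 + √409 ≈ 79.224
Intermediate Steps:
G(s, R) = 41 + R
I(v, V) = √(V² + v²)
I(c(-6), -20) + G(57, 18) = √((-20)² + (-3)²) + (41 + 18) = √(400 + 9) + 59 = √409 + 59 = 59 + √409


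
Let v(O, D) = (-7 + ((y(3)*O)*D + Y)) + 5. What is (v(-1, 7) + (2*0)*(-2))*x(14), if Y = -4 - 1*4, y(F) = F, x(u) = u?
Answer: -434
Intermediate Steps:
Y = -8 (Y = -4 - 4 = -8)
v(O, D) = -10 + 3*D*O (v(O, D) = (-7 + ((3*O)*D - 8)) + 5 = (-7 + (3*D*O - 8)) + 5 = (-7 + (-8 + 3*D*O)) + 5 = (-15 + 3*D*O) + 5 = -10 + 3*D*O)
(v(-1, 7) + (2*0)*(-2))*x(14) = ((-10 + 3*7*(-1)) + (2*0)*(-2))*14 = ((-10 - 21) + 0*(-2))*14 = (-31 + 0)*14 = -31*14 = -434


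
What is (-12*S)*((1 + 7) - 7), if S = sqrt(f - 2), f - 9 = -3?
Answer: -24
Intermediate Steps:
f = 6 (f = 9 - 3 = 6)
S = 2 (S = sqrt(6 - 2) = sqrt(4) = 2)
(-12*S)*((1 + 7) - 7) = (-12*2)*((1 + 7) - 7) = -24*(8 - 7) = -24*1 = -24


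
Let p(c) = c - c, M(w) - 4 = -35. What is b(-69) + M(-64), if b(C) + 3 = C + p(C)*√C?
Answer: -103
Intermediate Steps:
M(w) = -31 (M(w) = 4 - 35 = -31)
p(c) = 0
b(C) = -3 + C (b(C) = -3 + (C + 0*√C) = -3 + (C + 0) = -3 + C)
b(-69) + M(-64) = (-3 - 69) - 31 = -72 - 31 = -103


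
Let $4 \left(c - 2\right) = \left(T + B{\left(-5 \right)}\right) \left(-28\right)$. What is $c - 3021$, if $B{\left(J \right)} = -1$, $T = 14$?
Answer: $-3110$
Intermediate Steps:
$c = -89$ ($c = 2 + \frac{\left(14 - 1\right) \left(-28\right)}{4} = 2 + \frac{13 \left(-28\right)}{4} = 2 + \frac{1}{4} \left(-364\right) = 2 - 91 = -89$)
$c - 3021 = -89 - 3021 = -3110$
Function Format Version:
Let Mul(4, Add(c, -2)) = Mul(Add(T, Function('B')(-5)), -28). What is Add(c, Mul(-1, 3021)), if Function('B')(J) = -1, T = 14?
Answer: -3110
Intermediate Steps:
c = -89 (c = Add(2, Mul(Rational(1, 4), Mul(Add(14, -1), -28))) = Add(2, Mul(Rational(1, 4), Mul(13, -28))) = Add(2, Mul(Rational(1, 4), -364)) = Add(2, -91) = -89)
Add(c, Mul(-1, 3021)) = Add(-89, Mul(-1, 3021)) = Add(-89, -3021) = -3110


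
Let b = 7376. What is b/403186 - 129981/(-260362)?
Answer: 27163474789/52487156666 ≈ 0.51753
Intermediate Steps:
b/403186 - 129981/(-260362) = 7376/403186 - 129981/(-260362) = 7376*(1/403186) - 129981*(-1/260362) = 3688/201593 + 129981/260362 = 27163474789/52487156666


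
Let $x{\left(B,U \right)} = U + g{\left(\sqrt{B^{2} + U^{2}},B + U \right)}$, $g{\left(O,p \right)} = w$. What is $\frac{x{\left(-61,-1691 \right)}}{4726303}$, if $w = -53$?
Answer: $- \frac{1744}{4726303} \approx -0.000369$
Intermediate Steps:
$g{\left(O,p \right)} = -53$
$x{\left(B,U \right)} = -53 + U$ ($x{\left(B,U \right)} = U - 53 = -53 + U$)
$\frac{x{\left(-61,-1691 \right)}}{4726303} = \frac{-53 - 1691}{4726303} = \left(-1744\right) \frac{1}{4726303} = - \frac{1744}{4726303}$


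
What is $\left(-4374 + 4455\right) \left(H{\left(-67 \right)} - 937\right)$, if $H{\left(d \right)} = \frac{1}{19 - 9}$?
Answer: $- \frac{758889}{10} \approx -75889.0$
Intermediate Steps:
$H{\left(d \right)} = \frac{1}{10}$
$\left(-4374 + 4455\right) \left(H{\left(-67 \right)} - 937\right) = \left(-4374 + 4455\right) \left(\frac{1}{10} - 937\right) = 81 \left(- \frac{9369}{10}\right) = - \frac{758889}{10}$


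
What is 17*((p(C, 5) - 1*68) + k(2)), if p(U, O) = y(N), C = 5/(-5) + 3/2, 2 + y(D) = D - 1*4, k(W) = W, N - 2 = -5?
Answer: -1275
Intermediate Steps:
N = -3 (N = 2 - 5 = -3)
y(D) = -6 + D (y(D) = -2 + (D - 1*4) = -2 + (D - 4) = -2 + (-4 + D) = -6 + D)
C = ½ (C = 5*(-⅕) + 3*(½) = -1 + 3/2 = ½ ≈ 0.50000)
p(U, O) = -9 (p(U, O) = -6 - 3 = -9)
17*((p(C, 5) - 1*68) + k(2)) = 17*((-9 - 1*68) + 2) = 17*((-9 - 68) + 2) = 17*(-77 + 2) = 17*(-75) = -1275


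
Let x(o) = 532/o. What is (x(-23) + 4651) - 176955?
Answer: -3963524/23 ≈ -1.7233e+5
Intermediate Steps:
(x(-23) + 4651) - 176955 = (532/(-23) + 4651) - 176955 = (532*(-1/23) + 4651) - 176955 = (-532/23 + 4651) - 176955 = 106441/23 - 176955 = -3963524/23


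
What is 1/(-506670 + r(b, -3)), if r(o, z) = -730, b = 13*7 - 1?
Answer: -1/507400 ≈ -1.9708e-6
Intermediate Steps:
b = 90 (b = 91 - 1 = 90)
1/(-506670 + r(b, -3)) = 1/(-506670 - 730) = 1/(-507400) = -1/507400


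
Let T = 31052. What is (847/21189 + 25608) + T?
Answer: 171509941/3027 ≈ 56660.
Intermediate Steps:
(847/21189 + 25608) + T = (847/21189 + 25608) + 31052 = (847*(1/21189) + 25608) + 31052 = (121/3027 + 25608) + 31052 = 77515537/3027 + 31052 = 171509941/3027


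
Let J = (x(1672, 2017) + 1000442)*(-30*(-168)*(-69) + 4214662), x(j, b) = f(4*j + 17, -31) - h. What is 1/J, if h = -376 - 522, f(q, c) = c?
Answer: 1/3871963774718 ≈ 2.5827e-13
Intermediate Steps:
h = -898
x(j, b) = 867 (x(j, b) = -31 - 1*(-898) = -31 + 898 = 867)
J = 3871963774718 (J = (867 + 1000442)*(-30*(-168)*(-69) + 4214662) = 1001309*(5040*(-69) + 4214662) = 1001309*(-347760 + 4214662) = 1001309*3866902 = 3871963774718)
1/J = 1/3871963774718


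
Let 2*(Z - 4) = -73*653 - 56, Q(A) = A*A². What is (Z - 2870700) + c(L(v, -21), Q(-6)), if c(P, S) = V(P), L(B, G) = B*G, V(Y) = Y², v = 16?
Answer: -5563325/2 ≈ -2.7817e+6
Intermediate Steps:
Q(A) = A³
c(P, S) = P²
Z = -47717/2 (Z = 4 + (-73*653 - 56)/2 = 4 + (-47669 - 56)/2 = 4 + (½)*(-47725) = 4 - 47725/2 = -47717/2 ≈ -23859.)
(Z - 2870700) + c(L(v, -21), Q(-6)) = (-47717/2 - 2870700) + (16*(-21))² = -5789117/2 + (-336)² = -5789117/2 + 112896 = -5563325/2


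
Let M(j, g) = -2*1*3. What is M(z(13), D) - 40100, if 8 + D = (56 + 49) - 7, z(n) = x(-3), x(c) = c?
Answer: -40106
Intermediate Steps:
z(n) = -3
D = 90 (D = -8 + ((56 + 49) - 7) = -8 + (105 - 7) = -8 + 98 = 90)
M(j, g) = -6 (M(j, g) = -2*3 = -6)
M(z(13), D) - 40100 = -6 - 40100 = -40106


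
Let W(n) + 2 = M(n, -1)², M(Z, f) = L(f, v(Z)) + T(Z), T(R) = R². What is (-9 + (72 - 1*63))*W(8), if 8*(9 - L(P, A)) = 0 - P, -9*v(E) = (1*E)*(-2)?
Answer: 0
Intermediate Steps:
v(E) = 2*E/9 (v(E) = -1*E*(-2)/9 = -E*(-2)/9 = -(-2)*E/9 = 2*E/9)
L(P, A) = 9 + P/8 (L(P, A) = 9 - (0 - P)/8 = 9 - (-1)*P/8 = 9 + P/8)
M(Z, f) = 9 + Z² + f/8 (M(Z, f) = (9 + f/8) + Z² = 9 + Z² + f/8)
W(n) = -2 + (71/8 + n²)² (W(n) = -2 + (9 + n² + (⅛)*(-1))² = -2 + (9 + n² - ⅛)² = -2 + (71/8 + n²)²)
(-9 + (72 - 1*63))*W(8) = (-9 + (72 - 1*63))*(-2 + (71 + 8*8²)²/64) = (-9 + (72 - 63))*(-2 + (71 + 8*64)²/64) = (-9 + 9)*(-2 + (71 + 512)²/64) = 0*(-2 + (1/64)*583²) = 0*(-2 + (1/64)*339889) = 0*(-2 + 339889/64) = 0*(339761/64) = 0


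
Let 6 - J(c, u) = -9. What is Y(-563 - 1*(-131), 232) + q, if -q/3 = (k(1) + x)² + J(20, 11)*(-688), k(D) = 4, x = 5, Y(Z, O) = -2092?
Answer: 28625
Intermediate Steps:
J(c, u) = 15 (J(c, u) = 6 - 1*(-9) = 6 + 9 = 15)
q = 30717 (q = -3*((4 + 5)² + 15*(-688)) = -3*(9² - 10320) = -3*(81 - 10320) = -3*(-10239) = 30717)
Y(-563 - 1*(-131), 232) + q = -2092 + 30717 = 28625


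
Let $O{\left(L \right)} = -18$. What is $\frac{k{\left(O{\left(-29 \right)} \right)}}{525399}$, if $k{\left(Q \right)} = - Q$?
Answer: $\frac{6}{175133} \approx 3.426 \cdot 10^{-5}$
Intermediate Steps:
$\frac{k{\left(O{\left(-29 \right)} \right)}}{525399} = \frac{\left(-1\right) \left(-18\right)}{525399} = 18 \cdot \frac{1}{525399} = \frac{6}{175133}$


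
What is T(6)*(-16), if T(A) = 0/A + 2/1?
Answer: -32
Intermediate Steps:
T(A) = 2 (T(A) = 0 + 2*1 = 0 + 2 = 2)
T(6)*(-16) = 2*(-16) = -32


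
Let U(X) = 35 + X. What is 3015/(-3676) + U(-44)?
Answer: -36099/3676 ≈ -9.8202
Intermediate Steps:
3015/(-3676) + U(-44) = 3015/(-3676) + (35 - 44) = 3015*(-1/3676) - 9 = -3015/3676 - 9 = -36099/3676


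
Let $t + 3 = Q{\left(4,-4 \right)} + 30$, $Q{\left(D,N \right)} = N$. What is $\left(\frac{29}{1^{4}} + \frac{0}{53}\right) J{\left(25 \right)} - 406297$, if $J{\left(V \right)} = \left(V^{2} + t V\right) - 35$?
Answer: $-372512$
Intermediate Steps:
$t = 23$ ($t = -3 + \left(-4 + 30\right) = -3 + 26 = 23$)
$J{\left(V \right)} = -35 + V^{2} + 23 V$ ($J{\left(V \right)} = \left(V^{2} + 23 V\right) - 35 = -35 + V^{2} + 23 V$)
$\left(\frac{29}{1^{4}} + \frac{0}{53}\right) J{\left(25 \right)} - 406297 = \left(\frac{29}{1^{4}} + \frac{0}{53}\right) \left(-35 + 25^{2} + 23 \cdot 25\right) - 406297 = \left(\frac{29}{1} + 0 \cdot \frac{1}{53}\right) \left(-35 + 625 + 575\right) - 406297 = \left(29 \cdot 1 + 0\right) 1165 - 406297 = \left(29 + 0\right) 1165 - 406297 = 29 \cdot 1165 - 406297 = 33785 - 406297 = -372512$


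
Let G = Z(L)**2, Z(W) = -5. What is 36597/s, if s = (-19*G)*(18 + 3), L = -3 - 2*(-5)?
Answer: -12199/3325 ≈ -3.6689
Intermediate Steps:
L = 7 (L = -3 + 10 = 7)
G = 25 (G = (-5)**2 = 25)
s = -9975 (s = (-19*25)*(18 + 3) = -475*21 = -9975)
36597/s = 36597/(-9975) = 36597*(-1/9975) = -12199/3325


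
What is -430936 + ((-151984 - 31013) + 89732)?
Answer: -524201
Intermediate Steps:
-430936 + ((-151984 - 31013) + 89732) = -430936 + (-182997 + 89732) = -430936 - 93265 = -524201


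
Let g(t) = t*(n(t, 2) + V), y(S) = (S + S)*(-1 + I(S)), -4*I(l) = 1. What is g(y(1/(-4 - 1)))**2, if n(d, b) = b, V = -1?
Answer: 1/4 ≈ 0.25000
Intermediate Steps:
I(l) = -1/4 (I(l) = -1/4*1 = -1/4)
y(S) = -5*S/2 (y(S) = (S + S)*(-1 - 1/4) = (2*S)*(-5/4) = -5*S/2)
g(t) = t (g(t) = t*(2 - 1) = t*1 = t)
g(y(1/(-4 - 1)))**2 = (-5/(2*(-4 - 1)))**2 = (-5/2/(-5))**2 = (-5/2*(-1/5))**2 = (1/2)**2 = 1/4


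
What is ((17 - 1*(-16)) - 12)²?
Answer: 441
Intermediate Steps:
((17 - 1*(-16)) - 12)² = ((17 + 16) - 12)² = (33 - 12)² = 21² = 441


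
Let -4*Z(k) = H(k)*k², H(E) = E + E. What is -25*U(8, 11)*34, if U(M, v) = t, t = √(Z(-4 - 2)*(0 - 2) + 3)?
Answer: -850*I*√213 ≈ -12405.0*I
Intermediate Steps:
H(E) = 2*E
Z(k) = -k³/2 (Z(k) = -2*k*k²/4 = -k³/2)
t = I*√213 (t = √((-(-4 - 2)³/2)*(0 - 2) + 3) = √(-½*(-6)³*(-2) + 3) = √(-½*(-216)*(-2) + 3) = √(108*(-2) + 3) = √(-216 + 3) = √(-213) = I*√213 ≈ 14.595*I)
U(M, v) = I*√213
-25*U(8, 11)*34 = -25*I*√213*34 = -850*I*√213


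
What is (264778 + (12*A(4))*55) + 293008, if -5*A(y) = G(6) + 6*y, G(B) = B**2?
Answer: 549866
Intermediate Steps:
A(y) = -36/5 - 6*y/5 (A(y) = -(6**2 + 6*y)/5 = -(36 + 6*y)/5 = -36/5 - 6*y/5)
(264778 + (12*A(4))*55) + 293008 = (264778 + (12*(-36/5 - 6/5*4))*55) + 293008 = (264778 + (12*(-36/5 - 24/5))*55) + 293008 = (264778 + (12*(-12))*55) + 293008 = (264778 - 144*55) + 293008 = (264778 - 7920) + 293008 = 256858 + 293008 = 549866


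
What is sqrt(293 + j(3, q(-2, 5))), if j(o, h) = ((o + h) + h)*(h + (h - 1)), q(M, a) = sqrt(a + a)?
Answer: sqrt(330 + 4*sqrt(10)) ≈ 18.511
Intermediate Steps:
q(M, a) = sqrt(2)*sqrt(a) (q(M, a) = sqrt(2*a) = sqrt(2)*sqrt(a))
j(o, h) = (-1 + 2*h)*(o + 2*h) (j(o, h) = ((h + o) + h)*(h + (-1 + h)) = (o + 2*h)*(-1 + 2*h) = (-1 + 2*h)*(o + 2*h))
sqrt(293 + j(3, q(-2, 5))) = sqrt(293 + (-1*3 - 2*sqrt(2)*sqrt(5) + 4*(sqrt(2)*sqrt(5))**2 + 2*(sqrt(2)*sqrt(5))*3)) = sqrt(293 + (-3 - 2*sqrt(10) + 4*(sqrt(10))**2 + 2*sqrt(10)*3)) = sqrt(293 + (-3 - 2*sqrt(10) + 4*10 + 6*sqrt(10))) = sqrt(293 + (-3 - 2*sqrt(10) + 40 + 6*sqrt(10))) = sqrt(293 + (37 + 4*sqrt(10))) = sqrt(330 + 4*sqrt(10))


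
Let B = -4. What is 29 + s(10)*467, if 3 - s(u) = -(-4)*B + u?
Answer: 4232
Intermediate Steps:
s(u) = 19 - u (s(u) = 3 - (-(-4)*(-4) + u) = 3 - (-4*4 + u) = 3 - (-16 + u) = 3 + (16 - u) = 19 - u)
29 + s(10)*467 = 29 + (19 - 1*10)*467 = 29 + (19 - 10)*467 = 29 + 9*467 = 29 + 4203 = 4232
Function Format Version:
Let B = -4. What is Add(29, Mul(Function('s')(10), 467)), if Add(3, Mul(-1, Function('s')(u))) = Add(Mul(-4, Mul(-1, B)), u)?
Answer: 4232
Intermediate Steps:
Function('s')(u) = Add(19, Mul(-1, u)) (Function('s')(u) = Add(3, Mul(-1, Add(Mul(-4, Mul(-1, -4)), u))) = Add(3, Mul(-1, Add(Mul(-4, 4), u))) = Add(3, Mul(-1, Add(-16, u))) = Add(3, Add(16, Mul(-1, u))) = Add(19, Mul(-1, u)))
Add(29, Mul(Function('s')(10), 467)) = Add(29, Mul(Add(19, Mul(-1, 10)), 467)) = Add(29, Mul(Add(19, -10), 467)) = Add(29, Mul(9, 467)) = Add(29, 4203) = 4232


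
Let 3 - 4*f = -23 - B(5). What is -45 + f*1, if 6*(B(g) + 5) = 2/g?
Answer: -596/15 ≈ -39.733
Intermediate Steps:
B(g) = -5 + 1/(3*g) (B(g) = -5 + (2/g)/6 = -5 + 1/(3*g))
f = 79/15 (f = ¾ - (-23 - (-5 + (⅓)/5))/4 = ¾ - (-23 - (-5 + (⅓)*(⅕)))/4 = ¾ - (-23 - (-5 + 1/15))/4 = ¾ - (-23 - 1*(-74/15))/4 = ¾ - (-23 + 74/15)/4 = ¾ - ¼*(-271/15) = ¾ + 271/60 = 79/15 ≈ 5.2667)
-45 + f*1 = -45 + (79/15)*1 = -45 + 79/15 = -596/15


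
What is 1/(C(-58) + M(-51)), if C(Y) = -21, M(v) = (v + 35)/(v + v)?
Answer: -51/1063 ≈ -0.047977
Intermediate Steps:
M(v) = (35 + v)/(2*v) (M(v) = (35 + v)/((2*v)) = (35 + v)*(1/(2*v)) = (35 + v)/(2*v))
1/(C(-58) + M(-51)) = 1/(-21 + (½)*(35 - 51)/(-51)) = 1/(-21 + (½)*(-1/51)*(-16)) = 1/(-21 + 8/51) = 1/(-1063/51) = -51/1063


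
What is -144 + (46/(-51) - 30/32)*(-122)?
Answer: 32809/408 ≈ 80.414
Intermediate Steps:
-144 + (46/(-51) - 30/32)*(-122) = -144 + (46*(-1/51) - 30*1/32)*(-122) = -144 + (-46/51 - 15/16)*(-122) = -144 - 1501/816*(-122) = -144 + 91561/408 = 32809/408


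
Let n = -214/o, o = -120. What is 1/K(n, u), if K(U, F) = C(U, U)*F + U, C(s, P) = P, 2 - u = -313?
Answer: 15/8453 ≈ 0.0017745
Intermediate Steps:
u = 315 (u = 2 - 1*(-313) = 2 + 313 = 315)
n = 107/60 (n = -214/(-120) = -214*(-1/120) = 107/60 ≈ 1.7833)
K(U, F) = U + F*U (K(U, F) = U*F + U = F*U + U = U + F*U)
1/K(n, u) = 1/(107*(1 + 315)/60) = 1/((107/60)*316) = 1/(8453/15) = 15/8453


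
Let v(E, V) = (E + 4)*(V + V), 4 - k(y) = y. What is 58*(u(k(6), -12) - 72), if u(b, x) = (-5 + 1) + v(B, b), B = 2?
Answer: -5800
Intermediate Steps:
k(y) = 4 - y
v(E, V) = 2*V*(4 + E) (v(E, V) = (4 + E)*(2*V) = 2*V*(4 + E))
u(b, x) = -4 + 12*b (u(b, x) = (-5 + 1) + 2*b*(4 + 2) = -4 + 2*b*6 = -4 + 12*b)
58*(u(k(6), -12) - 72) = 58*((-4 + 12*(4 - 1*6)) - 72) = 58*((-4 + 12*(4 - 6)) - 72) = 58*((-4 + 12*(-2)) - 72) = 58*((-4 - 24) - 72) = 58*(-28 - 72) = 58*(-100) = -5800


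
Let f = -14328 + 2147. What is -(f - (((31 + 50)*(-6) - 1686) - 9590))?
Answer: 419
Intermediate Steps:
f = -12181
-(f - (((31 + 50)*(-6) - 1686) - 9590)) = -(-12181 - (((31 + 50)*(-6) - 1686) - 9590)) = -(-12181 - ((81*(-6) - 1686) - 9590)) = -(-12181 - ((-486 - 1686) - 9590)) = -(-12181 - (-2172 - 9590)) = -(-12181 - 1*(-11762)) = -(-12181 + 11762) = -1*(-419) = 419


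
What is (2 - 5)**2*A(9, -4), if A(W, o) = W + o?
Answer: 45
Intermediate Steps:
(2 - 5)**2*A(9, -4) = (2 - 5)**2*(9 - 4) = (-3)**2*5 = 9*5 = 45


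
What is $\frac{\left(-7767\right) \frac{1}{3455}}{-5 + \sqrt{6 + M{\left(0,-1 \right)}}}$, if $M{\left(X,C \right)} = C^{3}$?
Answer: $\frac{7767}{13820} + \frac{7767 \sqrt{5}}{69100} \approx 0.81335$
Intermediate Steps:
$\frac{\left(-7767\right) \frac{1}{3455}}{-5 + \sqrt{6 + M{\left(0,-1 \right)}}} = \frac{\left(-7767\right) \frac{1}{3455}}{-5 + \sqrt{6 + \left(-1\right)^{3}}} = \frac{\left(-7767\right) \frac{1}{3455}}{-5 + \sqrt{6 - 1}} = \frac{1}{-5 + \sqrt{5}} \left(- \frac{7767}{3455}\right) = - \frac{7767}{3455 \left(-5 + \sqrt{5}\right)}$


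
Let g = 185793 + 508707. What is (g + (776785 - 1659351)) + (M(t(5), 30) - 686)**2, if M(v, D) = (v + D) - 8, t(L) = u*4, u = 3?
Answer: 237038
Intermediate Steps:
t(L) = 12 (t(L) = 3*4 = 12)
M(v, D) = -8 + D + v (M(v, D) = (D + v) - 8 = -8 + D + v)
g = 694500
(g + (776785 - 1659351)) + (M(t(5), 30) - 686)**2 = (694500 + (776785 - 1659351)) + ((-8 + 30 + 12) - 686)**2 = (694500 - 882566) + (34 - 686)**2 = -188066 + (-652)**2 = -188066 + 425104 = 237038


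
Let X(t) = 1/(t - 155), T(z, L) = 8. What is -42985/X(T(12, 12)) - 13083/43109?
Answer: 272396920572/43109 ≈ 6.3188e+6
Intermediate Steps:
X(t) = 1/(-155 + t)
-42985/X(T(12, 12)) - 13083/43109 = -42985/(1/(-155 + 8)) - 13083/43109 = -42985/(1/(-147)) - 13083*1/43109 = -42985/(-1/147) - 13083/43109 = -42985*(-147) - 13083/43109 = 6318795 - 13083/43109 = 272396920572/43109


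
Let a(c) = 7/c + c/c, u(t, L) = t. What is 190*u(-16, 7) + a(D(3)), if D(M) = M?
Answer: -9110/3 ≈ -3036.7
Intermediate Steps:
a(c) = 1 + 7/c (a(c) = 7/c + 1 = 1 + 7/c)
190*u(-16, 7) + a(D(3)) = 190*(-16) + (7 + 3)/3 = -3040 + (⅓)*10 = -3040 + 10/3 = -9110/3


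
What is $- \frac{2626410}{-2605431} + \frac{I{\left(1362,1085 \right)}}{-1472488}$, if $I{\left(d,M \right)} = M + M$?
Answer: $\frac{643617237135}{639410980388} \approx 1.0066$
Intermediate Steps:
$I{\left(d,M \right)} = 2 M$
$- \frac{2626410}{-2605431} + \frac{I{\left(1362,1085 \right)}}{-1472488} = - \frac{2626410}{-2605431} + \frac{2 \cdot 1085}{-1472488} = \left(-2626410\right) \left(- \frac{1}{2605431}\right) + 2170 \left(- \frac{1}{1472488}\right) = \frac{875470}{868477} - \frac{1085}{736244} = \frac{643617237135}{639410980388}$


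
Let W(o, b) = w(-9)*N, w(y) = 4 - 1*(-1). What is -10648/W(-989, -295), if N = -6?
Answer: 5324/15 ≈ 354.93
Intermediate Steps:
w(y) = 5 (w(y) = 4 + 1 = 5)
W(o, b) = -30 (W(o, b) = 5*(-6) = -30)
-10648/W(-989, -295) = -10648/(-30) = -10648*(-1/30) = 5324/15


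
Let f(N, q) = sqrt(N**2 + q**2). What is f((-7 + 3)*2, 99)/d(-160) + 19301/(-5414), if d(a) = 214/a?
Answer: -19301/5414 - 80*sqrt(9865)/107 ≈ -77.825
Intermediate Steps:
f((-7 + 3)*2, 99)/d(-160) + 19301/(-5414) = sqrt(((-7 + 3)*2)**2 + 99**2)/((214/(-160))) + 19301/(-5414) = sqrt((-4*2)**2 + 9801)/((214*(-1/160))) + 19301*(-1/5414) = sqrt((-8)**2 + 9801)/(-107/80) - 19301/5414 = sqrt(64 + 9801)*(-80/107) - 19301/5414 = sqrt(9865)*(-80/107) - 19301/5414 = -80*sqrt(9865)/107 - 19301/5414 = -19301/5414 - 80*sqrt(9865)/107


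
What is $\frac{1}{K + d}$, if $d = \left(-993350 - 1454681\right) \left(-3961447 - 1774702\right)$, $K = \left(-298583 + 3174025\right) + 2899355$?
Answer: $\frac{1}{14042276347416} \approx 7.1214 \cdot 10^{-14}$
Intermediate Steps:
$K = 5774797$ ($K = 2875442 + 2899355 = 5774797$)
$d = 14042270572619$ ($d = \left(-2448031\right) \left(-5736149\right) = 14042270572619$)
$\frac{1}{K + d} = \frac{1}{5774797 + 14042270572619} = \frac{1}{14042276347416}$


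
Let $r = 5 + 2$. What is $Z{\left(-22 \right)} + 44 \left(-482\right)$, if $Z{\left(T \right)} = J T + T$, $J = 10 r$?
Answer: $-22770$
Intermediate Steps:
$r = 7$
$J = 70$ ($J = 10 \cdot 7 = 70$)
$Z{\left(T \right)} = 71 T$ ($Z{\left(T \right)} = 70 T + T = 71 T$)
$Z{\left(-22 \right)} + 44 \left(-482\right) = 71 \left(-22\right) + 44 \left(-482\right) = -1562 - 21208 = -22770$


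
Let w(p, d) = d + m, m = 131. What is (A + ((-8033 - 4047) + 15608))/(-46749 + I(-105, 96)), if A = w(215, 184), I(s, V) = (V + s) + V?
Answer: -183/2222 ≈ -0.082358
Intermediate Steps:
w(p, d) = 131 + d (w(p, d) = d + 131 = 131 + d)
I(s, V) = s + 2*V
A = 315 (A = 131 + 184 = 315)
(A + ((-8033 - 4047) + 15608))/(-46749 + I(-105, 96)) = (315 + ((-8033 - 4047) + 15608))/(-46749 + (-105 + 2*96)) = (315 + (-12080 + 15608))/(-46749 + (-105 + 192)) = (315 + 3528)/(-46749 + 87) = 3843/(-46662) = 3843*(-1/46662) = -183/2222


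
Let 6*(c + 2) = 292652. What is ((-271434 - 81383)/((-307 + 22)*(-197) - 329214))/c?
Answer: 352817/13318485360 ≈ 2.6491e-5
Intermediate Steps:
c = 146320/3 (c = -2 + (⅙)*292652 = -2 + 146326/3 = 146320/3 ≈ 48773.)
((-271434 - 81383)/((-307 + 22)*(-197) - 329214))/c = ((-271434 - 81383)/((-307 + 22)*(-197) - 329214))/(146320/3) = -352817/(-285*(-197) - 329214)*(3/146320) = -352817/(56145 - 329214)*(3/146320) = -352817/(-273069)*(3/146320) = -352817*(-1/273069)*(3/146320) = (352817/273069)*(3/146320) = 352817/13318485360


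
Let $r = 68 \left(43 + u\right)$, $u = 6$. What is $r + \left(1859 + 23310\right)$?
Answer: $28501$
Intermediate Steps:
$r = 3332$ ($r = 68 \left(43 + 6\right) = 68 \cdot 49 = 3332$)
$r + \left(1859 + 23310\right) = 3332 + \left(1859 + 23310\right) = 3332 + 25169 = 28501$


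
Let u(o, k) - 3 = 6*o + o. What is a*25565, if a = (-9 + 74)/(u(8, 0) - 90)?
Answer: -1661725/31 ≈ -53604.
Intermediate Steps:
u(o, k) = 3 + 7*o (u(o, k) = 3 + (6*o + o) = 3 + 7*o)
a = -65/31 (a = (-9 + 74)/((3 + 7*8) - 90) = 65/((3 + 56) - 90) = 65/(59 - 90) = 65/(-31) = 65*(-1/31) = -65/31 ≈ -2.0968)
a*25565 = -65/31*25565 = -1661725/31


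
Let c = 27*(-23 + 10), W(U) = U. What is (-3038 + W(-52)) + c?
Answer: -3441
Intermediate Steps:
c = -351 (c = 27*(-13) = -351)
(-3038 + W(-52)) + c = (-3038 - 52) - 351 = -3090 - 351 = -3441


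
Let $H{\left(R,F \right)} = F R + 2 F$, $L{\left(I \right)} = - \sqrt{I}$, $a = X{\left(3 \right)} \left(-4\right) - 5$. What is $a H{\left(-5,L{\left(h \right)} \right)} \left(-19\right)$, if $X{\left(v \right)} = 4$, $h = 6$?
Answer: $1197 \sqrt{6} \approx 2932.0$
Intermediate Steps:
$a = -21$ ($a = 4 \left(-4\right) - 5 = -16 - 5 = -21$)
$H{\left(R,F \right)} = 2 F + F R$
$a H{\left(-5,L{\left(h \right)} \right)} \left(-19\right) = - 21 - \sqrt{6} \left(2 - 5\right) \left(-19\right) = - 21 - \sqrt{6} \left(-3\right) \left(-19\right) = - 21 \cdot 3 \sqrt{6} \left(-19\right) = - 63 \sqrt{6} \left(-19\right) = 1197 \sqrt{6}$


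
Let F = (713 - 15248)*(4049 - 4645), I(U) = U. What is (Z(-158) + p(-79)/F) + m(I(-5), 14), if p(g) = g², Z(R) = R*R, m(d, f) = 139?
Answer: 217463780821/8662860 ≈ 25103.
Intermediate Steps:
Z(R) = R²
F = 8662860 (F = -14535*(-596) = 8662860)
(Z(-158) + p(-79)/F) + m(I(-5), 14) = ((-158)² + (-79)²/8662860) + 139 = (24964 + 6241*(1/8662860)) + 139 = (24964 + 6241/8662860) + 139 = 216259643281/8662860 + 139 = 217463780821/8662860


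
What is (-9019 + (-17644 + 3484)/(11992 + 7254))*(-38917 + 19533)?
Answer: 1682471439128/9623 ≈ 1.7484e+8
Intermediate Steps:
(-9019 + (-17644 + 3484)/(11992 + 7254))*(-38917 + 19533) = (-9019 - 14160/19246)*(-19384) = (-9019 - 14160*1/19246)*(-19384) = (-9019 - 7080/9623)*(-19384) = -86796917/9623*(-19384) = 1682471439128/9623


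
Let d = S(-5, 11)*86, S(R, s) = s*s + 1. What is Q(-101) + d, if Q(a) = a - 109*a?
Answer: 21400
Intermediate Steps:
S(R, s) = 1 + s² (S(R, s) = s² + 1 = 1 + s²)
Q(a) = -108*a
d = 10492 (d = (1 + 11²)*86 = (1 + 121)*86 = 122*86 = 10492)
Q(-101) + d = -108*(-101) + 10492 = 10908 + 10492 = 21400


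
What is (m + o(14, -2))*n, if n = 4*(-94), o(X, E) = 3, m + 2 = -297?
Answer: 111296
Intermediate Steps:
m = -299 (m = -2 - 297 = -299)
n = -376
(m + o(14, -2))*n = (-299 + 3)*(-376) = -296*(-376) = 111296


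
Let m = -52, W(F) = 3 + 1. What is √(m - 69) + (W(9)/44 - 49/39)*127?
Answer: -63500/429 + 11*I ≈ -148.02 + 11.0*I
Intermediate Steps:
W(F) = 4
√(m - 69) + (W(9)/44 - 49/39)*127 = √(-52 - 69) + (4/44 - 49/39)*127 = √(-121) + (4*(1/44) - 49*1/39)*127 = 11*I + (1/11 - 49/39)*127 = 11*I - 500/429*127 = 11*I - 63500/429 = -63500/429 + 11*I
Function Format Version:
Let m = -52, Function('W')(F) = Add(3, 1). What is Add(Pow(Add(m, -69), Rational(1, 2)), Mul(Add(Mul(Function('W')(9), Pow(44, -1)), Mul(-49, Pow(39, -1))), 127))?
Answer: Add(Rational(-63500, 429), Mul(11, I)) ≈ Add(-148.02, Mul(11.000, I))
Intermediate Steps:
Function('W')(F) = 4
Add(Pow(Add(m, -69), Rational(1, 2)), Mul(Add(Mul(Function('W')(9), Pow(44, -1)), Mul(-49, Pow(39, -1))), 127)) = Add(Pow(Add(-52, -69), Rational(1, 2)), Mul(Add(Mul(4, Pow(44, -1)), Mul(-49, Pow(39, -1))), 127)) = Add(Pow(-121, Rational(1, 2)), Mul(Add(Mul(4, Rational(1, 44)), Mul(-49, Rational(1, 39))), 127)) = Add(Mul(11, I), Mul(Add(Rational(1, 11), Rational(-49, 39)), 127)) = Add(Mul(11, I), Mul(Rational(-500, 429), 127)) = Add(Mul(11, I), Rational(-63500, 429)) = Add(Rational(-63500, 429), Mul(11, I))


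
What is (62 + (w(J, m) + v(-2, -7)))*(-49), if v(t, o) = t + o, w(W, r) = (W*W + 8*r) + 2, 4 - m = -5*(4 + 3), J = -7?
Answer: -20384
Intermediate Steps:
m = 39 (m = 4 - (-5)*(4 + 3) = 4 - (-5)*7 = 4 - 1*(-35) = 4 + 35 = 39)
w(W, r) = 2 + W² + 8*r (w(W, r) = (W² + 8*r) + 2 = 2 + W² + 8*r)
v(t, o) = o + t
(62 + (w(J, m) + v(-2, -7)))*(-49) = (62 + ((2 + (-7)² + 8*39) + (-7 - 2)))*(-49) = (62 + ((2 + 49 + 312) - 9))*(-49) = (62 + (363 - 9))*(-49) = (62 + 354)*(-49) = 416*(-49) = -20384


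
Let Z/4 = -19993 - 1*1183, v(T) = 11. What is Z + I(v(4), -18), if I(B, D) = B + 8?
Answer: -84685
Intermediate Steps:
Z = -84704 (Z = 4*(-19993 - 1*1183) = 4*(-19993 - 1183) = 4*(-21176) = -84704)
I(B, D) = 8 + B
Z + I(v(4), -18) = -84704 + (8 + 11) = -84704 + 19 = -84685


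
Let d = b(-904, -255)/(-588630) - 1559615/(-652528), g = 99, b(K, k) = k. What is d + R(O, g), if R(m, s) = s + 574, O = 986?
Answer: 8647195273027/12803251888 ≈ 675.39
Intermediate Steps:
d = 30606752403/12803251888 (d = -255/(-588630) - 1559615/(-652528) = -255*(-1/588630) - 1559615*(-1/652528) = 17/39242 + 1559615/652528 = 30606752403/12803251888 ≈ 2.3905)
R(m, s) = 574 + s
d + R(O, g) = 30606752403/12803251888 + (574 + 99) = 30606752403/12803251888 + 673 = 8647195273027/12803251888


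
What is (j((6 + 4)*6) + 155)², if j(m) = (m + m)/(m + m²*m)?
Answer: 311539236649/12967201 ≈ 24025.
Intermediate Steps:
j(m) = 2*m/(m + m³) (j(m) = (2*m)/(m + m³) = 2*m/(m + m³))
(j((6 + 4)*6) + 155)² = (2/(1 + ((6 + 4)*6)²) + 155)² = (2/(1 + (10*6)²) + 155)² = (2/(1 + 60²) + 155)² = (2/(1 + 3600) + 155)² = (2/3601 + 155)² = (558157/3601)² = 311539236649/12967201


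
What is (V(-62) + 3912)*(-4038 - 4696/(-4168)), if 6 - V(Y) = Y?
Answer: -8370779780/521 ≈ -1.6067e+7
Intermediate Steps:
V(Y) = 6 - Y
(V(-62) + 3912)*(-4038 - 4696/(-4168)) = ((6 - 1*(-62)) + 3912)*(-4038 - 4696/(-4168)) = ((6 + 62) + 3912)*(-4038 - 4696*(-1/4168)) = (68 + 3912)*(-4038 + 587/521) = 3980*(-2103211/521) = -8370779780/521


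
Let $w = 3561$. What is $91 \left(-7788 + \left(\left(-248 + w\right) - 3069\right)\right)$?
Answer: $-686504$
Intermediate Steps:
$91 \left(-7788 + \left(\left(-248 + w\right) - 3069\right)\right) = 91 \left(-7788 + \left(\left(-248 + 3561\right) - 3069\right)\right) = 91 \left(-7788 + \left(3313 - 3069\right)\right) = 91 \left(-7788 + 244\right) = 91 \left(-7544\right) = -686504$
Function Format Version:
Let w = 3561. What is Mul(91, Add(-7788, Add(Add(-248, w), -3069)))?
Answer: -686504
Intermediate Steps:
Mul(91, Add(-7788, Add(Add(-248, w), -3069))) = Mul(91, Add(-7788, Add(Add(-248, 3561), -3069))) = Mul(91, Add(-7788, Add(3313, -3069))) = Mul(91, Add(-7788, 244)) = Mul(91, -7544) = -686504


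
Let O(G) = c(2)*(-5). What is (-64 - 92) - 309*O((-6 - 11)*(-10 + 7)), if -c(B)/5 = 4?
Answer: -31056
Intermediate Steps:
c(B) = -20 (c(B) = -5*4 = -20)
O(G) = 100 (O(G) = -20*(-5) = 100)
(-64 - 92) - 309*O((-6 - 11)*(-10 + 7)) = (-64 - 92) - 309*100 = -156 - 30900 = -31056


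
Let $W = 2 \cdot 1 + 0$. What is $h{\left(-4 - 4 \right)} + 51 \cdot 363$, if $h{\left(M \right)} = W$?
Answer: $18515$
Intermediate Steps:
$W = 2$ ($W = 2 + 0 = 2$)
$h{\left(M \right)} = 2$
$h{\left(-4 - 4 \right)} + 51 \cdot 363 = 2 + 51 \cdot 363 = 2 + 18513 = 18515$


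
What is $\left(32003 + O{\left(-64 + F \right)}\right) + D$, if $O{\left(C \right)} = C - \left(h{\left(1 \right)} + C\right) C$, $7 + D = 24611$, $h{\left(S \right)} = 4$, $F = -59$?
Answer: $41847$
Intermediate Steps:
$D = 24604$ ($D = -7 + 24611 = 24604$)
$O{\left(C \right)} = C - C \left(4 + C\right)$ ($O{\left(C \right)} = C - \left(4 + C\right) C = C - C \left(4 + C\right)$)
$\left(32003 + O{\left(-64 + F \right)}\right) + D = \left(32003 - \left(-64 - 59\right) \left(3 - 123\right)\right) + 24604 = \left(32003 - - 123 \left(3 - 123\right)\right) + 24604 = \left(32003 - \left(-123\right) \left(-120\right)\right) + 24604 = \left(32003 - 14760\right) + 24604 = 17243 + 24604 = 41847$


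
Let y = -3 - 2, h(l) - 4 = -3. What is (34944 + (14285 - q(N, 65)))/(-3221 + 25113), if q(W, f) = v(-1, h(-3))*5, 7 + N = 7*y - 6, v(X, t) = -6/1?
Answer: 49259/21892 ≈ 2.2501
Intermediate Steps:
h(l) = 1 (h(l) = 4 - 3 = 1)
y = -5
v(X, t) = -6 (v(X, t) = -6*1 = -6)
N = -48 (N = -7 + (7*(-5) - 6) = -7 + (-35 - 6) = -7 - 41 = -48)
q(W, f) = -30 (q(W, f) = -6*5 = -30)
(34944 + (14285 - q(N, 65)))/(-3221 + 25113) = (34944 + (14285 - 1*(-30)))/(-3221 + 25113) = (34944 + (14285 + 30))/21892 = (34944 + 14315)*(1/21892) = 49259*(1/21892) = 49259/21892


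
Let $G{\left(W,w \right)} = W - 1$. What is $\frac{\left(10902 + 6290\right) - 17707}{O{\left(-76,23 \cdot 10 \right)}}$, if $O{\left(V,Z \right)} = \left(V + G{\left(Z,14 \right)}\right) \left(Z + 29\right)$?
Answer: $- \frac{515}{39627} \approx -0.012996$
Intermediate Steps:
$G{\left(W,w \right)} = -1 + W$
$O{\left(V,Z \right)} = \left(29 + Z\right) \left(-1 + V + Z\right)$ ($O{\left(V,Z \right)} = \left(V + \left(-1 + Z\right)\right) \left(Z + 29\right) = \left(-1 + V + Z\right) \left(29 + Z\right) = \left(29 + Z\right) \left(-1 + V + Z\right)$)
$\frac{\left(10902 + 6290\right) - 17707}{O{\left(-76,23 \cdot 10 \right)}} = \frac{\left(10902 + 6290\right) - 17707}{-29 + \left(23 \cdot 10\right)^{2} + 28 \cdot 23 \cdot 10 + 29 \left(-76\right) - 76 \cdot 23 \cdot 10} = \frac{17192 - 17707}{-29 + 230^{2} + 28 \cdot 230 - 2204 - 17480} = - \frac{515}{-29 + 52900 + 6440 - 2204 - 17480} = - \frac{515}{39627}$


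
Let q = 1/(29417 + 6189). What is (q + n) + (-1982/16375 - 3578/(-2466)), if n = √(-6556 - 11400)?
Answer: 956079353189/718898492250 + 134*I ≈ 1.3299 + 134.0*I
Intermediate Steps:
n = 134*I (n = √(-17956) = 134*I ≈ 134.0*I)
q = 1/35606 ≈ 2.8085e-5
(q + n) + (-1982/16375 - 3578/(-2466)) = (1/35606 + 134*I) + (-1982/16375 - 3578/(-2466)) = (1/35606 + 134*I) + (-1982*1/16375 - 3578*(-1/2466)) = (1/35606 + 134*I) + (-1982/16375 + 1789/1233) = (1/35606 + 134*I) + 26851069/20190375 = 956079353189/718898492250 + 134*I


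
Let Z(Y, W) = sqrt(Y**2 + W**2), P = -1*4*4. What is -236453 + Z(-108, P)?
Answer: -236453 + 4*sqrt(745) ≈ -2.3634e+5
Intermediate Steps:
P = -16 (P = -4*4 = -16)
Z(Y, W) = sqrt(W**2 + Y**2)
-236453 + Z(-108, P) = -236453 + sqrt((-16)**2 + (-108)**2) = -236453 + sqrt(256 + 11664) = -236453 + sqrt(11920) = -236453 + 4*sqrt(745)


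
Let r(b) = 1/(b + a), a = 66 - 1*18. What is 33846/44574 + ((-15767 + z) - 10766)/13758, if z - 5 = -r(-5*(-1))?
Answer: -6331792031/5417033646 ≈ -1.1689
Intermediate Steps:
a = 48 (a = 66 - 18 = 48)
r(b) = 1/(48 + b) (r(b) = 1/(b + 48) = 1/(48 + b))
z = 264/53 (z = 5 - 1/(48 - 5*(-1)) = 5 - 1/(48 + 5) = 5 - 1/53 = 264/53 ≈ 4.9811)
33846/44574 + ((-15767 + z) - 10766)/13758 = 33846/44574 + ((-15767 + 264/53) - 10766)/13758 = 33846*(1/44574) + (-835387/53 - 10766)*(1/13758) = 5641/7429 - 1405985/53*1/13758 = 5641/7429 - 1405985/729174 = -6331792031/5417033646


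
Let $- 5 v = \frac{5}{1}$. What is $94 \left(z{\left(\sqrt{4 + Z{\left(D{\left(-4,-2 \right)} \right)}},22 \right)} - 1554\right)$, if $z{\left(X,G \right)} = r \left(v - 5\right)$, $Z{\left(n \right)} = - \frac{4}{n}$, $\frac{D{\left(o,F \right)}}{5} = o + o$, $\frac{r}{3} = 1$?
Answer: $-147768$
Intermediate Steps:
$r = 3$ ($r = 3 \cdot 1 = 3$)
$D{\left(o,F \right)} = 10 o$ ($D{\left(o,F \right)} = 5 \left(o + o\right) = 5 \cdot 2 o = 10 o$)
$v = -1$ ($v = - \frac{5 \cdot 1^{-1}}{5} = - \frac{5 \cdot 1}{5} = \left(- \frac{1}{5}\right) 5 = -1$)
$z{\left(X,G \right)} = -18$ ($z{\left(X,G \right)} = 3 \left(-1 - 5\right) = 3 \left(-6\right) = -18$)
$94 \left(z{\left(\sqrt{4 + Z{\left(D{\left(-4,-2 \right)} \right)}},22 \right)} - 1554\right) = 94 \left(-18 - 1554\right) = 94 \left(-1572\right) = -147768$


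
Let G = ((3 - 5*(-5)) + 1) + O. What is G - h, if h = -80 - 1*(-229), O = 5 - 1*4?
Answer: -119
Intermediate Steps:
O = 1 (O = 5 - 4 = 1)
G = 30 (G = ((3 - 5*(-5)) + 1) + 1 = ((3 + 25) + 1) + 1 = (28 + 1) + 1 = 29 + 1 = 30)
h = 149 (h = -80 + 229 = 149)
G - h = 30 - 1*149 = 30 - 149 = -119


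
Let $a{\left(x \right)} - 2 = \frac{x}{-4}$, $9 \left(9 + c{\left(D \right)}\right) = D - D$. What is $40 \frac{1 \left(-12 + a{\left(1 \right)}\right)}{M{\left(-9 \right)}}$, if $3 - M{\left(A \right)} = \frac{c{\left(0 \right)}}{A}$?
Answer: $-205$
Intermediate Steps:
$c{\left(D \right)} = -9$ ($c{\left(D \right)} = -9 + \frac{D - D}{9} = -9 + \frac{1}{9} \cdot 0 = -9 + 0 = -9$)
$M{\left(A \right)} = 3 + \frac{9}{A}$ ($M{\left(A \right)} = 3 - - \frac{9}{A} = 3 + \frac{9}{A}$)
$a{\left(x \right)} = 2 - \frac{x}{4}$ ($a{\left(x \right)} = 2 + \frac{x}{-4} = 2 + x \left(- \frac{1}{4}\right) = 2 - \frac{x}{4}$)
$40 \frac{1 \left(-12 + a{\left(1 \right)}\right)}{M{\left(-9 \right)}} = 40 \frac{1 \left(-12 + \left(2 - \frac{1}{4}\right)\right)}{3 + \frac{9}{-9}} = 40 \frac{1 \left(-12 + \left(2 - \frac{1}{4}\right)\right)}{3 + 9 \left(- \frac{1}{9}\right)} = 40 \frac{1 \left(-12 + \frac{7}{4}\right)}{3 - 1} = 40 \frac{1 \left(- \frac{41}{4}\right)}{2} = 40 \left(\left(- \frac{41}{4}\right) \frac{1}{2}\right) = 40 \left(- \frac{41}{8}\right) = -205$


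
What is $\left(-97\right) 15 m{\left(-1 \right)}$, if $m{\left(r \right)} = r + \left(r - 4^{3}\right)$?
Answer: $96030$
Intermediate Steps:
$m{\left(r \right)} = -64 + 2 r$ ($m{\left(r \right)} = r + \left(r - 64\right) = r + \left(-64 + r\right) = -64 + 2 r$)
$\left(-97\right) 15 m{\left(-1 \right)} = \left(-97\right) 15 \left(-64 + 2 \left(-1\right)\right) = - 1455 \left(-64 - 2\right) = \left(-1455\right) \left(-66\right) = 96030$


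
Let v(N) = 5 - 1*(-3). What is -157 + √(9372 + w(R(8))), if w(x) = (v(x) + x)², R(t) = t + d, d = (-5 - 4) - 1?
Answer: -157 + 56*√3 ≈ -60.005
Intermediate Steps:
v(N) = 8 (v(N) = 5 + 3 = 8)
d = -10 (d = -9 - 1 = -10)
R(t) = -10 + t (R(t) = t - 10 = -10 + t)
w(x) = (8 + x)²
-157 + √(9372 + w(R(8))) = -157 + √(9372 + (8 + (-10 + 8))²) = -157 + √(9372 + (8 - 2)²) = -157 + √(9372 + 6²) = -157 + √(9372 + 36) = -157 + √9408 = -157 + 56*√3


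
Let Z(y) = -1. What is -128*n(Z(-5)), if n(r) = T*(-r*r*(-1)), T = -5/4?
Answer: 160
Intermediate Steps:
T = -5/4 (T = -5*¼ = -5/4 ≈ -1.2500)
n(r) = -5*r²/4 (n(r) = -(-5)*(r*r)*(-1)/4 = -(-5)*r²*(-1)/4 = -(-5)*(-r²)/4 = -5*r²/4)
-128*n(Z(-5)) = -(-160)*(-1)² = -(-160) = -128*(-5/4) = 160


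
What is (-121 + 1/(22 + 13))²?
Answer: 17926756/1225 ≈ 14634.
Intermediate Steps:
(-121 + 1/(22 + 13))² = (-121 + 1/35)² = (-4234/35)² = 17926756/1225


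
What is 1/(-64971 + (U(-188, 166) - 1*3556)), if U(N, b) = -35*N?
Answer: -1/61947 ≈ -1.6143e-5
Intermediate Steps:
1/(-64971 + (U(-188, 166) - 1*3556)) = 1/(-64971 + (-35*(-188) - 1*3556)) = 1/(-64971 + (6580 - 3556)) = 1/(-64971 + 3024) = 1/(-61947) = -1/61947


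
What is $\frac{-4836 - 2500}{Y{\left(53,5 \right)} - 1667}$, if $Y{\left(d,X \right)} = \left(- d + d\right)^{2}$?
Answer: $\frac{7336}{1667} \approx 4.4007$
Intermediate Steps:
$Y{\left(d,X \right)} = 0$ ($Y{\left(d,X \right)} = 0^{2} = 0$)
$\frac{-4836 - 2500}{Y{\left(53,5 \right)} - 1667} = \frac{-4836 - 2500}{0 - 1667} = - \frac{7336}{-1667} = \left(-7336\right) \left(- \frac{1}{1667}\right) = \frac{7336}{1667}$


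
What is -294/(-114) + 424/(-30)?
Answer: -3293/285 ≈ -11.554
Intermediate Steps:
-294/(-114) + 424/(-30) = -294*(-1/114) + 424*(-1/30) = 49/19 - 212/15 = -3293/285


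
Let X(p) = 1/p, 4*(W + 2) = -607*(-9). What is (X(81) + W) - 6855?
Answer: -1779161/324 ≈ -5491.2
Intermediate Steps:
W = 5455/4 (W = -2 + (-607*(-9))/4 = -2 + (1/4)*5463 = -2 + 5463/4 = 5455/4 ≈ 1363.8)
(X(81) + W) - 6855 = (1/81 + 5455/4) - 6855 = 441859/324 - 6855 = -1779161/324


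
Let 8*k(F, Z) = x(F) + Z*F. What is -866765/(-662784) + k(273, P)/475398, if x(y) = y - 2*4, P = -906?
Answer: 65264807261/52514364672 ≈ 1.2428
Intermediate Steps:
x(y) = -8 + y (x(y) = y - 8 = -8 + y)
k(F, Z) = -1 + F/8 + F*Z/8 (k(F, Z) = ((-8 + F) + Z*F)/8 = ((-8 + F) + F*Z)/8 = (-8 + F + F*Z)/8 = -1 + F/8 + F*Z/8)
-866765/(-662784) + k(273, P)/475398 = -866765/(-662784) + (-1 + (⅛)*273 + (⅛)*273*(-906))/475398 = -866765*(-1/662784) + (-1 + 273/8 - 123669/4)*(1/475398) = 866765/662784 - 247073/8*1/475398 = 866765/662784 - 247073/3803184 = 65264807261/52514364672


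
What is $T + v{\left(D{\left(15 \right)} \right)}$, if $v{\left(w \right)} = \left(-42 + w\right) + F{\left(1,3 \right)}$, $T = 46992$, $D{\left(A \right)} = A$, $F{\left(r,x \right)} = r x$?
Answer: $46968$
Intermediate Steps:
$v{\left(w \right)} = -39 + w$ ($v{\left(w \right)} = \left(-42 + w\right) + 1 \cdot 3 = \left(-42 + w\right) + 3 = -39 + w$)
$T + v{\left(D{\left(15 \right)} \right)} = 46992 + \left(-39 + 15\right) = 46992 - 24 = 46968$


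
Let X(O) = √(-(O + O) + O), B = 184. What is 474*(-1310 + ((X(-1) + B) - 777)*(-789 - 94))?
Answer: 247155924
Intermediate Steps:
X(O) = √(-O) (X(O) = √(-2*O + O) = √(-O))
474*(-1310 + ((X(-1) + B) - 777)*(-789 - 94)) = 474*(-1310 + ((√(-1*(-1)) + 184) - 777)*(-789 - 94)) = 474*(-1310 + ((√1 + 184) - 777)*(-883)) = 474*(-1310 + ((1 + 184) - 777)*(-883)) = 474*(-1310 + (185 - 777)*(-883)) = 474*(-1310 - 592*(-883)) = 474*(-1310 + 522736) = 474*521426 = 247155924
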